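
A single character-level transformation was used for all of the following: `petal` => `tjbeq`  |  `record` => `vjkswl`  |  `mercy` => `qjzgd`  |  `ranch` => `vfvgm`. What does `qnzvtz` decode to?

Shifts by position in petal: pos 0: p→t (+4), pos 1: e→j (+5), pos 2: t→b (+8), pos 3: a→e (+4), pos 4: l→q (+5) — repeating every 3. It's a Vigenère-style cipher with numeric key [4,5,8]: position i shifts by key[i mod 3].
Undoing it on qnzvtz: q−4=m, n−5=i, z−8=r, v−4=r, t−5=o, z−8=r.

mirror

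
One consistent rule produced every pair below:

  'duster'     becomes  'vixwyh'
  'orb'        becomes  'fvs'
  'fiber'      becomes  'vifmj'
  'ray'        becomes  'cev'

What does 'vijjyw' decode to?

suffer

The word is reversed, then every letter is shifted forward by 4.
Undoing it on vijjyw: shift back: v−4=r, i−4=e, j−4=f, j−4=f, y−4=u, w−4=s → reffus; then reverse → suffer.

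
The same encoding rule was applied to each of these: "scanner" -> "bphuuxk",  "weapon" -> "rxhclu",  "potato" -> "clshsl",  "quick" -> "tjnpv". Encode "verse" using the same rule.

axkbx

s(18)→b(1) and c(2)→p(15) fit y≡17x+7 (mod 26); the inverse of 17 mod 26 is 23. Treating letters as 0–25, the rule is x ↦ 17x + 7 (mod 26).
On verse: v(21)→17·21+7≡0=a; e(4)→17·4+7≡23=x; r(17)→17·17+7≡10=k; s(18)→17·18+7≡1=b; e(4)→17·4+7≡23=x (all mod 26).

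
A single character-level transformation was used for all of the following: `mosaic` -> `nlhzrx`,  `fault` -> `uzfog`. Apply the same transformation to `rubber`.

ifyyvi

Each letter is replaced by its mirror in the alphabet: a↔z, b↔y, c↔x, and so on (the Atbash cipher).
Applying it to rubber: r↔i, u↔f, b↔y, b↔y, e↔v, r↔i.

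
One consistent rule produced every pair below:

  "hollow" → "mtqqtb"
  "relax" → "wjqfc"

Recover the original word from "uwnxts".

prison

Each letter is shifted forward by 5 in the alphabet (a Caesar shift of +5).
Undoing it on uwnxts: u−5=p, w−5=r, n−5=i, x−5=s, t−5=o, s−5=n.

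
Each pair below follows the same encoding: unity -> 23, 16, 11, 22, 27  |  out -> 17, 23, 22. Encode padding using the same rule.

Letters become their 1-based position plus 2 (so a→3, b→4, …).
Applying it to padding: p=16→18, a=1→3, d=4→6, d=4→6, i=9→11, n=14→16, g=7→9.

18, 3, 6, 6, 11, 16, 9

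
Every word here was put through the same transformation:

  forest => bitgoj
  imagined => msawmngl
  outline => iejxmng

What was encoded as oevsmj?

f(5)→b(1) and o(14)→i(8) fit y≡21x+0 (mod 26); the inverse of 21 mod 26 is 5. Each letter's alphabet position (a=0..z=25) is mapped through 21·x+0 mod 26 — an affine cipher.
Reversing it on oevsmj: o(14)→5·(14−0)≡18=s; e(4)→5·(4−0)≡20=u; v(21)→5·(21−0)≡1=b; s(18)→5·(18−0)≡12=m; m(12)→5·(12−0)≡8=i; j(9)→5·(9−0)≡19=t (all mod 26).

submit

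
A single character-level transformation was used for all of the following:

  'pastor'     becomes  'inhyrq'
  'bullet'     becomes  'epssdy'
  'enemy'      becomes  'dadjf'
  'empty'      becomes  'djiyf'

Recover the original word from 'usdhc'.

flesh

p(15)→i(8) and a(0)→n(13) fit y≡17x+13 (mod 26); the inverse of 17 mod 26 is 23. Treating letters as 0–25, the rule is x ↦ 17x + 13 (mod 26).
Decoding usdhc: u(20)→23·(20−13)≡5=f; s(18)→23·(18−13)≡11=l; d(3)→23·(3−13)≡4=e; h(7)→23·(7−13)≡18=s; c(2)→23·(2−13)≡7=h (all mod 26).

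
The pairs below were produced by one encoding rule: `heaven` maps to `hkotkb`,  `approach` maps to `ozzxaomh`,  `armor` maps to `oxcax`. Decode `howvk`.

Each letter's alphabet position (a=0..z=25) is mapped through 25·x+14 mod 26 — an affine cipher.
Decoding howvk: h(7)→25·(7−14)≡7=h; o(14)→25·(14−14)≡0=a; w(22)→25·(22−14)≡18=s; v(21)→25·(21−14)≡19=t; k(10)→25·(10−14)≡4=e (all mod 26).

haste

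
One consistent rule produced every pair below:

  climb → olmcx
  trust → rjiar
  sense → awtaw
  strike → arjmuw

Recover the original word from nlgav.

flash

This is an affine cipher: with a=0,…,z=25, each position x becomes (17x+6) mod 26.
Reversing it on nlgav: n(13)→23·(13−6)≡5=f; l(11)→23·(11−6)≡11=l; g(6)→23·(6−6)≡0=a; a(0)→23·(0−6)≡18=s; v(21)→23·(21−6)≡7=h (all mod 26).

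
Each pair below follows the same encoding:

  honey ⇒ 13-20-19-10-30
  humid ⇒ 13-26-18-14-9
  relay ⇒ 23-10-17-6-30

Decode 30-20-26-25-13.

youth

h is letter #8 and maps to 13: an offset of 5. Each letter is replaced by its alphabet position (a=1..z=26) + 5.
Decoding 30-20-26-25-13: 30→(30−5)÷1=25=y, 20→(20−5)÷1=15=o, 26→(26−5)÷1=21=u, 25→(25−5)÷1=20=t, 13→(13−5)÷1=8=h.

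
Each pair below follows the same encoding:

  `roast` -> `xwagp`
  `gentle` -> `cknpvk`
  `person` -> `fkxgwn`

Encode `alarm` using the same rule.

avaxe

r(17)→x(23) and o(14)→w(22) fit y≡9x+0 (mod 26); the inverse of 9 mod 26 is 3. Each letter's alphabet position (a=0..z=25) is mapped through 9·x+0 mod 26 — an affine cipher.
For alarm: a(0)→9·0+0≡0=a; l(11)→9·11+0≡21=v; a(0)→9·0+0≡0=a; r(17)→9·17+0≡23=x; m(12)→9·12+0≡4=e (all mod 26).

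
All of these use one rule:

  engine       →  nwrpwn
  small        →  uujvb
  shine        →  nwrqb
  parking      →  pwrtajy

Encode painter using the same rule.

The word is reversed, then every letter is shifted forward by 9.
For painter: reverse → retniap; then shift: r+9=a, e+9=n, t+9=c, n+9=w, i+9=r, a+9=j, p+9=y.

ancwrjy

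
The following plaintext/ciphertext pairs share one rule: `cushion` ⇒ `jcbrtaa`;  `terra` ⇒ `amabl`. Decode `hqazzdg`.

In cushion: c→j is +7, u→c is +8, s→b is +9, h→r is +10 — the shift increases by 1 each position. The shift increases by 1 at each position, starting from +7: 7, 8, 9, ….
Reversing it on hqazzdg: h−7=a, q−8=i, a−9=r, z−10=p, z−11=o, d−12=r, g−13=t.

airport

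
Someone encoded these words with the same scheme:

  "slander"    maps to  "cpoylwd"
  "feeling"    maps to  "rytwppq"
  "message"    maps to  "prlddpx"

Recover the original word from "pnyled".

stance

The output letters match the input read backwards, each shifted +11: slander reversed is rednals. The word is reversed, then every letter is shifted forward by 11.
Reversing it on pnyled: shift back: p−11=e, n−11=c, y−11=n, l−11=a, e−11=t, d−11=s → ecnats; then reverse → stance.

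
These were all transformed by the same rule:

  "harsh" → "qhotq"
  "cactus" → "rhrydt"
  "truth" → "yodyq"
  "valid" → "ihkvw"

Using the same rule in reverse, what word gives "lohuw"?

h(7)→q(16) and a(0)→h(7) fit y≡5x+7 (mod 26); the inverse of 5 mod 26 is 21. Each letter's alphabet position (a=0..z=25) is mapped through 5·x+7 mod 26 — an affine cipher.
Reversing it on lohuw: l(11)→21·(11−7)≡6=g; o(14)→21·(14−7)≡17=r; h(7)→21·(7−7)≡0=a; u(20)→21·(20−7)≡13=n; w(22)→21·(22−7)≡3=d (all mod 26).

grand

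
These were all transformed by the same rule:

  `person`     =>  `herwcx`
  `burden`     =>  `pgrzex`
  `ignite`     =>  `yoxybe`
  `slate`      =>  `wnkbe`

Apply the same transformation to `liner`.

nyxer

This is an affine cipher: with a=0,…,z=25, each position x becomes (5x+10) mod 26.
Applying it to liner: l(11)→5·11+10≡13=n; i(8)→5·8+10≡24=y; n(13)→5·13+10≡23=x; e(4)→5·4+10≡4=e; r(17)→5·17+10≡17=r (all mod 26).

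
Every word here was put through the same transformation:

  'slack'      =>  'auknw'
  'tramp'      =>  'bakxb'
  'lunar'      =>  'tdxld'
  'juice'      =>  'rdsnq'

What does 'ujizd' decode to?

mayor

In slack: s→a is +8, l→u is +9, a→k is +10, c→n is +11 — the shift increases by 1 each position. Letter i (0-indexed) is shifted by i+8, so successive shifts are 8, 9, 10, ….
Undoing it on ujizd: u−8=m, j−9=a, i−10=y, z−11=o, d−12=r.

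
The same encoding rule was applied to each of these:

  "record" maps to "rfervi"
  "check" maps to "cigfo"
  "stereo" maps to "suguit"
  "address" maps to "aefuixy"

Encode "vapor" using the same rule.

In record: r→r is +0, e→f is +1, c→e is +2, o→r is +3 — the shift increases by 1 each position. The shift increases by 1 at each position, starting from +0: 0, 1, 2, ….
On vapor: v+0=v, a+1=b, p+2=r, o+3=r, r+4=v.

vbrrv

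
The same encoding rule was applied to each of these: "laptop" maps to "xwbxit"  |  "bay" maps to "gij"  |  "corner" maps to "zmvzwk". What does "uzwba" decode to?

The output letters match the input read backwards, each shifted +8: laptop reversed is potpal. The word is reversed, then every letter is shifted forward by 8.
Reversing it on uzwba: shift back: u−8=m, z−8=r, w−8=o, b−8=t, a−8=s → mrots; then reverse → storm.

storm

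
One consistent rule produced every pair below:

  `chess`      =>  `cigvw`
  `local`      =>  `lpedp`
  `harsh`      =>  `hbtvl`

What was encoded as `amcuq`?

alarm

In chess: c→c is +0, h→i is +1, e→g is +2, s→v is +3 — the shift increases by 1 each position. Each letter shifts forward by its position index (0, 1, 2, …) — the shift grows by one for each successive letter.
Decoding amcuq: a−0=a, m−1=l, c−2=a, u−3=r, q−4=m.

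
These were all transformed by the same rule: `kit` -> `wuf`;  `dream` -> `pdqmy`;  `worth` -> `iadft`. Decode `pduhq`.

Each letter is shifted forward by 12 in the alphabet (a Caesar shift of +12).
Decoding pduhq: p−12=d, d−12=r, u−12=i, h−12=v, q−12=e.

drive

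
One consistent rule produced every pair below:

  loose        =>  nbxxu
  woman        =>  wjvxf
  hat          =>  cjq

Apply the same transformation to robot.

Two steps: reverse the string, then apply a Caesar shift of +9.
On robot: reverse → tobor; then shift: t+9=c, o+9=x, b+9=k, o+9=x, r+9=a.

cxkxa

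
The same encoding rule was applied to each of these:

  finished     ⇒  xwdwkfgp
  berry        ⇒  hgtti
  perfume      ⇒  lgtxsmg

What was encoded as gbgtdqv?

eternal

f(5)→x(23) and i(8)→w(22) fit y≡17x+16 (mod 26); the inverse of 17 mod 26 is 23. Treating letters as 0–25, the rule is x ↦ 17x + 16 (mod 26).
Reversing it on gbgtdqv: g(6)→23·(6−16)≡4=e; b(1)→23·(1−16)≡19=t; g(6)→23·(6−16)≡4=e; t(19)→23·(19−16)≡17=r; d(3)→23·(3−16)≡13=n; q(16)→23·(16−16)≡0=a; v(21)→23·(21−16)≡11=l (all mod 26).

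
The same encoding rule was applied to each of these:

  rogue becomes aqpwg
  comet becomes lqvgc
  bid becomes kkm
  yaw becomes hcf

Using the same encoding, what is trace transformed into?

caclg

The shift depends on letter class: consonant r→a is +9, but vowel o→q is +2. The rule splits by letter class: vowels +2, consonants +9.
Applying it to trace: t(cons)+9=c, r(cons)+9=a, a(vowel)+2=c, c(cons)+9=l, e(vowel)+2=g.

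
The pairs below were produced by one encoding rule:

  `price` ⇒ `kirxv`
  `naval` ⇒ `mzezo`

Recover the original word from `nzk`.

Each pair mirrors across the alphabet (p↔k, r↔i, i↔r): positions sum to 25. Letters are reflected about the middle of the alphabet (position → 25−position): Atbash.
Decoding nzk: n↔m, z↔a, k↔p.

map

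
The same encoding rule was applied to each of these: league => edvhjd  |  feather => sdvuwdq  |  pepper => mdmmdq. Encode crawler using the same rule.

zqvnedq

l(11)→e(4) and e(4)→d(3) fit y≡15x+21 (mod 26); the inverse of 15 mod 26 is 7. This is an affine cipher: with a=0,…,z=25, each position x becomes (15x+21) mod 26.
Applying it to crawler: c(2)→15·2+21≡25=z; r(17)→15·17+21≡16=q; a(0)→15·0+21≡21=v; w(22)→15·22+21≡13=n; l(11)→15·11+21≡4=e; e(4)→15·4+21≡3=d; r(17)→15·17+21≡16=q (all mod 26).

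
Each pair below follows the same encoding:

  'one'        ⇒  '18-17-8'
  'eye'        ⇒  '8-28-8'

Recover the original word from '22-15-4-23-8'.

slate

o is letter #15 and maps to 18: an offset of 3. Letters become their 1-based position plus 3 (so a→4, b→5, …).
Undoing it on 22-15-4-23-8: 22→(22−3)÷1=19=s, 15→(15−3)÷1=12=l, 4→(4−3)÷1=1=a, 23→(23−3)÷1=20=t, 8→(8−3)÷1=5=e.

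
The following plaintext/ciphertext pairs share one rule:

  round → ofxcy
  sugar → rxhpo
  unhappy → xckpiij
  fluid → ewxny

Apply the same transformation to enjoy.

r(17)→o(14) and o(14)→f(5) fit y≡3x+15 (mod 26); the inverse of 3 mod 26 is 9. Each letter's alphabet position (a=0..z=25) is mapped through 3·x+15 mod 26 — an affine cipher.
On enjoy: e(4)→3·4+15≡1=b; n(13)→3·13+15≡2=c; j(9)→3·9+15≡16=q; o(14)→3·14+15≡5=f; y(24)→3·24+15≡9=j (all mod 26).

bcqfj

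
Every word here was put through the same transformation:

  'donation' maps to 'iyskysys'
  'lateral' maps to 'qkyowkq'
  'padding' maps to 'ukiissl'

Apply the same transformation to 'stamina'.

xykrssk

Two shifts are in play — +10 for a/e/i/o/u, +5 for every other letter.
For stamina: s(cons)+5=x, t(cons)+5=y, a(vowel)+10=k, m(cons)+5=r, i(vowel)+10=s, n(cons)+5=s, a(vowel)+10=k.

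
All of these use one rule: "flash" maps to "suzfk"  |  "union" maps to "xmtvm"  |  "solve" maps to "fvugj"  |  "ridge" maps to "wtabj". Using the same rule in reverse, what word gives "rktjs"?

f(5)→s(18) and l(11)→u(20) fit y≡9x+25 (mod 26); the inverse of 9 mod 26 is 3. Treating letters as 0–25, the rule is x ↦ 9x + 25 (mod 26).
Undoing it on rktjs: r(17)→3·(17−25)≡2=c; k(10)→3·(10−25)≡7=h; t(19)→3·(19−25)≡8=i; j(9)→3·(9−25)≡4=e; s(18)→3·(18−25)≡5=f (all mod 26).

chief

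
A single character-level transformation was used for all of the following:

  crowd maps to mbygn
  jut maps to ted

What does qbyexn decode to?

Compare letters: c→m is +10, r→b is +10, o→y is +10 — a constant shift. Each letter is shifted forward by 10 in the alphabet (a Caesar shift of +10).
Reversing it on qbyexn: q−10=g, b−10=r, y−10=o, e−10=u, x−10=n, n−10=d.

ground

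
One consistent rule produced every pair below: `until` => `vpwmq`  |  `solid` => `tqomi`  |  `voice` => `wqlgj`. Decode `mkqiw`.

In until: u→v is +1, n→p is +2, t→w is +3, i→m is +4 — the shift increases by 1 each position. The shift increases by 1 at each position, starting from +1: 1, 2, 3, ….
Undoing it on mkqiw: m−1=l, k−2=i, q−3=n, i−4=e, w−5=r.

liner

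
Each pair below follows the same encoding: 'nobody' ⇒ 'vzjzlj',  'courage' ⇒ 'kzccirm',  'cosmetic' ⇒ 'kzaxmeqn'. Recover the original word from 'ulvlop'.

A repeating key of period 2 is used — shifts +8, +11 over and over.
Undoing it on ulvlop: u−8=m, l−11=a, v−8=n, l−11=a, o−8=g, p−11=e.

manage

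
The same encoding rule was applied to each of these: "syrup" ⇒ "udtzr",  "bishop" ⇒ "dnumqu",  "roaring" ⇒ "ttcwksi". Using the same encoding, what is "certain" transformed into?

The shifts repeat in a cycle of length 2: positions 0,1,… shift by +2, +5, then the pattern repeats.
For certain: c+2=e, e+5=j, r+2=t, t+5=y, a+2=c, i+5=n, n+2=p.

ejtycnp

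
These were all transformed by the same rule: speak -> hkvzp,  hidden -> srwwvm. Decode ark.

zip

Each pair mirrors across the alphabet (s↔h, p↔k, e↔v): positions sum to 25. This is the alphabet-reversal cipher (Atbash): a becomes z, b becomes y, etc.
Decoding ark: a↔z, r↔i, k↔p.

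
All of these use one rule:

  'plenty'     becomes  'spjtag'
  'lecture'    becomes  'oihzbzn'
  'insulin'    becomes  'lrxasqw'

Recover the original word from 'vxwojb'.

strict

In plenty: p→s is +3, l→p is +4, e→j is +5, n→t is +6 — the shift increases by 1 each position. Letter i (0-indexed) is shifted by i+3, so successive shifts are 3, 4, 5, ….
Undoing it on vxwojb: v−3=s, x−4=t, w−5=r, o−6=i, j−7=c, b−8=t.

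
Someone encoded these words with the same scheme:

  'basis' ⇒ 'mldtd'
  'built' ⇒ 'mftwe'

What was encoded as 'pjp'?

Compare letters: b→m is +11, a→l is +11, s→d is +11 — a constant shift. It's a constant shift of +11 (ROT11).
Undoing it on pjp: p−11=e, j−11=y, p−11=e.

eye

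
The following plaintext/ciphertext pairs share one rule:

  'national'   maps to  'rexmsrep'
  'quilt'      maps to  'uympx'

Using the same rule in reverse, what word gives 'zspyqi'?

volume

Compare letters: n→r is +4, a→e is +4, t→x is +4 — a constant shift. Each letter is shifted forward by 4 in the alphabet (a Caesar shift of +4).
Reversing it on zspyqi: z−4=v, s−4=o, p−4=l, y−4=u, q−4=m, i−4=e.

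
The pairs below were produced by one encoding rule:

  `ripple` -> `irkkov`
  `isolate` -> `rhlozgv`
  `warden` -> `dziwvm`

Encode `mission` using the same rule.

Each pair mirrors across the alphabet (r↔i, i↔r, p↔k): positions sum to 25. Each letter is replaced by its mirror in the alphabet: a↔z, b↔y, c↔x, and so on (the Atbash cipher).
For mission: m↔n, i↔r, s↔h, s↔h, i↔r, o↔l, n↔m.

nrhhrlm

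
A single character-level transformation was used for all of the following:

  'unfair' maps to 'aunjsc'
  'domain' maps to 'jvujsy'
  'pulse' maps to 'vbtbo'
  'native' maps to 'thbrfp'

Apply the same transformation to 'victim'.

In unfair: u→a is +6, n→u is +7, f→n is +8, a→j is +9 — the shift increases by 1 each position. The shift increases by 1 at each position, starting from +6: 6, 7, 8, ….
Applying it to victim: v+6=b, i+7=p, c+8=k, t+9=c, i+10=s, m+11=x.

bpkcsx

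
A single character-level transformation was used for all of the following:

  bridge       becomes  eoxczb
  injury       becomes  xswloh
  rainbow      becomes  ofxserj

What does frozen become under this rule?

This is an affine cipher: with a=0,…,z=25, each position x becomes (25x+5) mod 26.
On frozen: f(5)→25·5+5≡0=a; r(17)→25·17+5≡14=o; o(14)→25·14+5≡17=r; z(25)→25·25+5≡6=g; e(4)→25·4+5≡1=b; n(13)→25·13+5≡18=s (all mod 26).

aorgbs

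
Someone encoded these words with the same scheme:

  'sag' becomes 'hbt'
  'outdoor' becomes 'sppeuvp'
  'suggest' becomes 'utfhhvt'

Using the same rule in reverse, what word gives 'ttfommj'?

The output letters match the input read backwards, each shifted +1: sag reversed is gas. Read the word backwards and shift each letter +1.
Reversing it on ttfommj: shift back: t−1=s, t−1=s, f−1=e, o−1=n, m−1=l, m−1=l, j−1=i → ssenlli; then reverse → illness.

illness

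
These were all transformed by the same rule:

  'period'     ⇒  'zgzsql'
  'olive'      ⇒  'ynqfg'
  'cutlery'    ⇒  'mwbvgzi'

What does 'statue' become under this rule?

The shifts repeat in a cycle of length 3: positions 0,1,… shift by +10, +2, +8, then the pattern repeats.
Applying it to statue: s+10=c, t+2=v, a+8=i, t+10=d, u+2=w, e+8=m.

cvidwm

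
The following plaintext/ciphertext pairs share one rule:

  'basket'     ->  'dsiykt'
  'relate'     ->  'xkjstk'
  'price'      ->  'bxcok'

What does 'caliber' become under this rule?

b(1)→d(3) and a(0)→s(18) fit y≡11x+18 (mod 26); the inverse of 11 mod 26 is 19. Each letter's alphabet position (a=0..z=25) is mapped through 11·x+18 mod 26 — an affine cipher.
On caliber: c(2)→11·2+18≡14=o; a(0)→11·0+18≡18=s; l(11)→11·11+18≡9=j; i(8)→11·8+18≡2=c; b(1)→11·1+18≡3=d; e(4)→11·4+18≡10=k; r(17)→11·17+18≡23=x (all mod 26).

osjcdkx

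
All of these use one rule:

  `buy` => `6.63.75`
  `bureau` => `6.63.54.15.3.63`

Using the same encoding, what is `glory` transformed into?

With a=1..z=26, the number is 3·pos.
On glory: g=7→21, l=12→36, o=15→45, r=18→54, y=25→75.

21.36.45.54.75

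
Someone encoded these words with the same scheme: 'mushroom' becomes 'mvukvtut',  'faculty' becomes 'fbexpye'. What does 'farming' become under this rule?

Letter i (0-indexed) is shifted by i+0, so successive shifts are 0, 1, 2, ….
For farming: f+0=f, a+1=b, r+2=t, m+3=p, i+4=m, n+5=s, g+6=m.

fbtpmsm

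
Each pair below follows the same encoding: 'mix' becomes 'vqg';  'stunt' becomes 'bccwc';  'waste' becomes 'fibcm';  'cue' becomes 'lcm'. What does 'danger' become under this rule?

Vowels shift forward by 8 and consonants shift forward by 9.
For danger: d(cons)+9=m, a(vowel)+8=i, n(cons)+9=w, g(cons)+9=p, e(vowel)+8=m, r(cons)+9=a.

miwpma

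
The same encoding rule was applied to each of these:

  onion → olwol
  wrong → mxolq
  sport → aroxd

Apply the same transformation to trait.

dxywd

Each letter's alphabet position (a=0..z=25) is mapped through 3·x+24 mod 26 — an affine cipher.
For trait: t(19)→3·19+24≡3=d; r(17)→3·17+24≡23=x; a(0)→3·0+24≡24=y; i(8)→3·8+24≡22=w; t(19)→3·19+24≡3=d (all mod 26).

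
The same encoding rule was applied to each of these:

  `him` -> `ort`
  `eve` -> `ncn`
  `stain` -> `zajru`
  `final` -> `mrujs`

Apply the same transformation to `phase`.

The shift depends on letter class: consonant h→o is +7, but vowel i→r is +9. Vowels shift forward by 9 and consonants shift forward by 7.
For phase: p(cons)+7=w, h(cons)+7=o, a(vowel)+9=j, s(cons)+7=z, e(vowel)+9=n.

wojzn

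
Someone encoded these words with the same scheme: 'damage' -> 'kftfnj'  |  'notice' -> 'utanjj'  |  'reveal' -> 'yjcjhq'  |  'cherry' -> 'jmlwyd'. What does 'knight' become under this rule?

It's a Vigenère-style cipher with numeric key [7,5]: position i shifts by key[i mod 2].
On knight: k+7=r, n+5=s, i+7=p, g+5=l, h+7=o, t+5=y.

rsploy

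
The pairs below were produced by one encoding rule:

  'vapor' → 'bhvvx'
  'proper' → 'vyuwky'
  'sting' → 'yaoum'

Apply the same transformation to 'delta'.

Shifts by position in vapor: pos 0: v→b (+6), pos 1: a→h (+7), pos 2: p→v (+6), pos 3: o→v (+7) — repeating every 2. A repeating key of period 2 is used — shifts +6, +7 over and over.
Applying it to delta: d+6=j, e+7=l, l+6=r, t+7=a, a+6=g.

jlrag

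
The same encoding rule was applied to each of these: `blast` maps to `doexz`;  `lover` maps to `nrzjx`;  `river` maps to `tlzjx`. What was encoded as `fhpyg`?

delta

In blast: b→d is +2, l→o is +3, a→e is +4, s→x is +5 — the shift increases by 1 each position. The shift increases by 1 at each position, starting from +2: 2, 3, 4, ….
Undoing it on fhpyg: f−2=d, h−3=e, p−4=l, y−5=t, g−6=a.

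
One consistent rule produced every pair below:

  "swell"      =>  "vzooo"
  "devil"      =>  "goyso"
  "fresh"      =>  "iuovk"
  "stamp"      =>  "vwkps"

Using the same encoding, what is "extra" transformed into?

The shift depends on letter class: consonant s→v is +3, but vowel e→o is +10. The rule splits by letter class: vowels +10, consonants +3.
On extra: e(vowel)+10=o, x(cons)+3=a, t(cons)+3=w, r(cons)+3=u, a(vowel)+10=k.

oawuk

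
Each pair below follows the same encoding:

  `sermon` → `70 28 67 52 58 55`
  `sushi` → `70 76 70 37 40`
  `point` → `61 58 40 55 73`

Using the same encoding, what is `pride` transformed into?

s(#19)→70 and e(#5)→28: differences scale by 3, so n = 3·pos + 13. The formula is n = 3×(alphabet index, a=1) + 13.
Applying it to pride: p=16→61, r=18→67, i=9→40, d=4→25, e=5→28.

61 67 40 25 28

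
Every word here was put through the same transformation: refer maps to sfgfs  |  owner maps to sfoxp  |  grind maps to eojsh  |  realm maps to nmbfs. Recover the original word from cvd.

cub

Read the word backwards and shift each letter +1.
Reversing it on cvd: shift back: c−1=b, v−1=u, d−1=c → buc; then reverse → cub.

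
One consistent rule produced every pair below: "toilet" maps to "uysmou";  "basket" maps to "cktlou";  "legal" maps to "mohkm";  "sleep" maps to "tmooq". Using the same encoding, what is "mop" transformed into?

The rule splits by letter class: vowels +10, consonants +1.
On mop: m(cons)+1=n, o(vowel)+10=y, p(cons)+1=q.

nyq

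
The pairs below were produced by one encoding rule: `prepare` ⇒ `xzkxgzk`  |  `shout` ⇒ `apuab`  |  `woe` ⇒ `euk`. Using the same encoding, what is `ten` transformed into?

bkv

The shift depends on letter class: consonant p→x is +8, but vowel e→k is +6. Two shifts are in play — +6 for a/e/i/o/u, +8 for every other letter.
For ten: t(cons)+8=b, e(vowel)+6=k, n(cons)+8=v.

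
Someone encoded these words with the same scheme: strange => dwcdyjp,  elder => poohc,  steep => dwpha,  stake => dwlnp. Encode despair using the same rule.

ohdsllc

The shifts repeat in a cycle of length 2: positions 0,1,… shift by +11, +3, then the pattern repeats.
On despair: d+11=o, e+3=h, s+11=d, p+3=s, a+11=l, i+3=l, r+11=c.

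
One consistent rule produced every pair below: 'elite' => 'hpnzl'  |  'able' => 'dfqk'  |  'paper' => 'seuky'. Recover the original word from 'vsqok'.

solid

The shift increases by 1 at each position, starting from +3: 3, 4, 5, ….
Decoding vsqok: v−3=s, s−4=o, q−5=l, o−6=i, k−7=d.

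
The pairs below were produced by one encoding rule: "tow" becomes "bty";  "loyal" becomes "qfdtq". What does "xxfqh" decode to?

class

The output letters match the input read backwards, each shifted +5: tow reversed is wot. Read the word backwards and shift each letter +5.
Reversing it on xxfqh: shift back: x−5=s, x−5=s, f−5=a, q−5=l, h−5=c → ssalc; then reverse → class.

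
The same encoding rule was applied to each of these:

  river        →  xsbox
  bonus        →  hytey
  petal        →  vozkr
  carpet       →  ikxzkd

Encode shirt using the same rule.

yrobz

It's a Vigenère-style cipher with numeric key [6,10]: position i shifts by key[i mod 2].
Applying it to shirt: s+6=y, h+10=r, i+6=o, r+10=b, t+6=z.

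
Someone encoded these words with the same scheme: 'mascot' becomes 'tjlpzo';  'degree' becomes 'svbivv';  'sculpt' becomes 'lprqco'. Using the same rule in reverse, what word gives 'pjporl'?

m(12)→t(19) and a(0)→j(9) fit y≡3x+9 (mod 26); the inverse of 3 mod 26 is 9. Treating letters as 0–25, the rule is x ↦ 3x + 9 (mod 26).
Reversing it on pjporl: p(15)→9·(15−9)≡2=c; j(9)→9·(9−9)≡0=a; p(15)→9·(15−9)≡2=c; o(14)→9·(14−9)≡19=t; r(17)→9·(17−9)≡20=u; l(11)→9·(11−9)≡18=s (all mod 26).

cactus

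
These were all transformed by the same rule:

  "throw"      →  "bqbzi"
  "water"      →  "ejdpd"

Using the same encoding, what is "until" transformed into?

In throw: t→b is +8, h→q is +9, r→b is +10, o→z is +11 — the shift increases by 1 each position. The shift increases by 1 at each position, starting from +8: 8, 9, 10, ….
For until: u+8=c, n+9=w, t+10=d, i+11=t, l+12=x.

cwdtx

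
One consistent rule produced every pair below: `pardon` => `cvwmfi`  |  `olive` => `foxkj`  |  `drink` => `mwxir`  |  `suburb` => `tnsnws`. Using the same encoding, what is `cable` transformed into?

Treating letters as 0–25, the rule is x ↦ 23x + 21 (mod 26).
Applying it to cable: c(2)→23·2+21≡15=p; a(0)→23·0+21≡21=v; b(1)→23·1+21≡18=s; l(11)→23·11+21≡14=o; e(4)→23·4+21≡9=j (all mod 26).

pvsoj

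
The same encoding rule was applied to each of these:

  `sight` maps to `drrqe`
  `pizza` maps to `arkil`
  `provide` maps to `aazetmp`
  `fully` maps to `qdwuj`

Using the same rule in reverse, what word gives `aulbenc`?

Shifts by position in sight: pos 0: s→d (+11), pos 1: i→r (+9), pos 2: g→r (+11), pos 3: h→q (+9) — repeating every 2. It's a Vigenère-style cipher with numeric key [11,9]: position i shifts by key[i mod 2].
Decoding aulbenc: a−11=p, u−9=l, l−11=a, b−9=s, e−11=t, n−9=e, c−11=r.

plaster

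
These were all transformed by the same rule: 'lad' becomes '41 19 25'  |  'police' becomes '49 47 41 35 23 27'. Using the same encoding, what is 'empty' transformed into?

27 43 49 57 67

With a=1..z=26, the number is 2·pos + 17.
For empty: e=5→27, m=13→43, p=16→49, t=20→57, y=25→67.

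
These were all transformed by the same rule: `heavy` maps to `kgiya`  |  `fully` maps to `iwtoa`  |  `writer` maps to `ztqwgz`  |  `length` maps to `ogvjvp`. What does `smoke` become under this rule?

Shifts by position in heavy: pos 0: h→k (+3), pos 1: e→g (+2), pos 2: a→i (+8), pos 3: v→y (+3), pos 4: y→a (+2) — repeating every 3. A repeating key of period 3 is used — shifts +3, +2, +8 over and over.
Applying it to smoke: s+3=v, m+2=o, o+8=w, k+3=n, e+2=g.

vowng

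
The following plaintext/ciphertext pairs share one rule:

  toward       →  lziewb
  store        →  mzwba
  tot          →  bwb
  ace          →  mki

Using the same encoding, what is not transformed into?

The word is reversed, then every letter is shifted forward by 8.
On not: reverse → ton; then shift: t+8=b, o+8=w, n+8=v.

bwv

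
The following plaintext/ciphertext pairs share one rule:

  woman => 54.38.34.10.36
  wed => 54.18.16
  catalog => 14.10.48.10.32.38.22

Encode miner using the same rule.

34.26.36.18.44

w(#23)→54 and o(#15)→38: differences scale by 2, so n = 2·pos + 8. Each letter becomes 2×(its alphabet position, a=1..z=26) + 8.
For miner: m=13→34, i=9→26, n=14→36, e=5→18, r=18→44.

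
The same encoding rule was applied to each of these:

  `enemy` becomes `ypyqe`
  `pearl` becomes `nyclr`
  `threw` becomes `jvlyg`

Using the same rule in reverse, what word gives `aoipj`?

e(4)→y(24) and n(13)→p(15) fit y≡25x+2 (mod 26); the inverse of 25 mod 26 is 25. This is an affine cipher: with a=0,…,z=25, each position x becomes (25x+2) mod 26.
Undoing it on aoipj: a(0)→25·(0−2)≡2=c; o(14)→25·(14−2)≡14=o; i(8)→25·(8−2)≡20=u; p(15)→25·(15−2)≡13=n; j(9)→25·(9−2)≡19=t (all mod 26).

count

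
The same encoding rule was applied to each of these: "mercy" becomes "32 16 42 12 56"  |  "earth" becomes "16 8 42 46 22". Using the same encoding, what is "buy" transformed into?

10 48 56

With a=1..z=26, the number is 2·pos + 6.
For buy: b=2→10, u=21→48, y=25→56.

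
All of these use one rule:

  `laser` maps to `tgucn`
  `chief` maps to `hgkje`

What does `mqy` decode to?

wok

The output letters match the input read backwards, each shifted +2: laser reversed is resal. Read the word backwards and shift each letter +2.
Reversing it on mqy: shift back: m−2=k, q−2=o, y−2=w → kow; then reverse → wok.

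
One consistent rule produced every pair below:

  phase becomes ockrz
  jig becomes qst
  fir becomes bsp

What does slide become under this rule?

The output letters match the input read backwards, each shifted +10: phase reversed is esahp. Two steps: reverse the string, then apply a Caesar shift of +10.
Applying it to slide: reverse → edils; then shift: e+10=o, d+10=n, i+10=s, l+10=v, s+10=c.

onsvc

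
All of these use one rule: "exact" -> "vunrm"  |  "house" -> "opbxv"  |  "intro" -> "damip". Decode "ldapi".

e(4)→v(21) and x(23)→u(20) fit y≡15x+13 (mod 26); the inverse of 15 mod 26 is 7. Each letter's alphabet position (a=0..z=25) is mapped through 15·x+13 mod 26 — an affine cipher.
Decoding ldapi: l(11)→7·(11−13)≡12=m; d(3)→7·(3−13)≡8=i; a(0)→7·(0−13)≡13=n; p(15)→7·(15−13)≡14=o; i(8)→7·(8−13)≡17=r (all mod 26).

minor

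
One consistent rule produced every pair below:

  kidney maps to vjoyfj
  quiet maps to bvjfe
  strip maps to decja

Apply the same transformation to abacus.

bmbnvd

The rule splits by letter class: vowels +1, consonants +11.
On abacus: a(vowel)+1=b, b(cons)+11=m, a(vowel)+1=b, c(cons)+11=n, u(vowel)+1=v, s(cons)+11=d.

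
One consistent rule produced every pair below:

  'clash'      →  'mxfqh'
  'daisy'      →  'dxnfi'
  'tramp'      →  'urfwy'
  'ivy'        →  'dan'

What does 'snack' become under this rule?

Read the word backwards and shift each letter +5.
For snack: reverse → kcans; then shift: k+5=p, c+5=h, a+5=f, n+5=s, s+5=x.

phfsx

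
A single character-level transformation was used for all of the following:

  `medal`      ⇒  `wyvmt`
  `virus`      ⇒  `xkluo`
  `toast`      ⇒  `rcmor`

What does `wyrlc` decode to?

m(12)→w(22) and e(4)→y(24) fit y≡3x+12 (mod 26); the inverse of 3 mod 26 is 9. This is an affine cipher: with a=0,…,z=25, each position x becomes (3x+12) mod 26.
Undoing it on wyrlc: w(22)→9·(22−12)≡12=m; y(24)→9·(24−12)≡4=e; r(17)→9·(17−12)≡19=t; l(11)→9·(11−12)≡17=r; c(2)→9·(2−12)≡14=o (all mod 26).

metro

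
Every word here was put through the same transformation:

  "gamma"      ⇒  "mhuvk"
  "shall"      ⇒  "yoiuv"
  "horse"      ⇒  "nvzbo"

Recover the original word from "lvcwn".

In gamma: g→m is +6, a→h is +7, m→u is +8, m→v is +9 — the shift increases by 1 each position. Letter i (0-indexed) is shifted by i+6, so successive shifts are 6, 7, 8, ….
Reversing it on lvcwn: l−6=f, v−7=o, c−8=u, w−9=n, n−10=d.

found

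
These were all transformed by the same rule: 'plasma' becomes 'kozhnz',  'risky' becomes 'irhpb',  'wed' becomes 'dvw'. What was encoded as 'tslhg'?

Each letter is replaced by its mirror in the alphabet: a↔z, b↔y, c↔x, and so on (the Atbash cipher).
Decoding tslhg: t↔g, s↔h, l↔o, h↔s, g↔t.

ghost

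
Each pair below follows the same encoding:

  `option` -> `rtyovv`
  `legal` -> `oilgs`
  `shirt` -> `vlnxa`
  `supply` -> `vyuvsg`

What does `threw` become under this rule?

wlwkd

In option: o→r is +3, p→t is +4, t→y is +5, i→o is +6 — the shift increases by 1 each position. The shift increases by 1 at each position, starting from +3: 3, 4, 5, ….
Applying it to threw: t+3=w, h+4=l, r+5=w, e+6=k, w+7=d.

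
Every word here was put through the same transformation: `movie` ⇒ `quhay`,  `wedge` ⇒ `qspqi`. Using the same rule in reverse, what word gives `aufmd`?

The output letters match the input read backwards, each shifted +12: movie reversed is eivom. Read the word backwards and shift each letter +12.
Undoing it on aufmd: shift back: a−12=o, u−12=i, f−12=t, m−12=a, d−12=r → oitar; then reverse → ratio.

ratio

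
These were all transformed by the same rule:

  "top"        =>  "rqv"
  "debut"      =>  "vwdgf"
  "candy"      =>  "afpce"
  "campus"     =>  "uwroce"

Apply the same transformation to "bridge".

gifktd

The output letters match the input read backwards, each shifted +2: top reversed is pot. The word is reversed, then every letter is shifted forward by 2.
On bridge: reverse → egdirb; then shift: e+2=g, g+2=i, d+2=f, i+2=k, r+2=t, b+2=d.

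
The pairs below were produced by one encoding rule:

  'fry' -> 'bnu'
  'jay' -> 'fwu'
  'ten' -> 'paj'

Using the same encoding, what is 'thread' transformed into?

pdnawz

Compare letters: f→b is +22, r→n is +22, y→u is +22 — a constant shift. This is a Caesar cipher with shift 22.
Applying it to thread: t+22=p, h+22=d, r+22=n, e+22=a, a+22=w, d+22=z.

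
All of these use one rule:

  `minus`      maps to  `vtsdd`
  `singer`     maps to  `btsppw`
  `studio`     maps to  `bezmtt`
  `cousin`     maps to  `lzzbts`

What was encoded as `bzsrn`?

sonic

Shifts by position in minus: pos 0: m→v (+9), pos 1: i→t (+11), pos 2: n→s (+5), pos 3: u→d (+9), pos 4: s→d (+11) — repeating every 3. The shifts repeat in a cycle of length 3: positions 0,1,… shift by +9, +11, +5, then the pattern repeats.
Undoing it on bzsrn: b−9=s, z−11=o, s−5=n, r−9=i, n−11=c.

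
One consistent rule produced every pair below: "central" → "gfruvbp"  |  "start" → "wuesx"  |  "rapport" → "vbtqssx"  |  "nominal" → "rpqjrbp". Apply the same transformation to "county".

A repeating key of period 2 is used — shifts +4, +1 over and over.
On county: c+4=g, o+1=p, u+4=y, n+1=o, t+4=x, y+1=z.

gpyoxz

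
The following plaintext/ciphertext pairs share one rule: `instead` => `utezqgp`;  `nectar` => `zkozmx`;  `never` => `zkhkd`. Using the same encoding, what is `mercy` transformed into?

Shifts by position in instead: pos 0: i→u (+12), pos 1: n→t (+6), pos 2: s→e (+12), pos 3: t→z (+6) — repeating every 2. The shifts repeat in a cycle of length 2: positions 0,1,… shift by +12, +6, then the pattern repeats.
On mercy: m+12=y, e+6=k, r+12=d, c+6=i, y+12=k.

ykdik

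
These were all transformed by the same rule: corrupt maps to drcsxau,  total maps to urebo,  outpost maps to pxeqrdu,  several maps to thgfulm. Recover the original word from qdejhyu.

Shifts by position in corrupt: pos 0: c→d (+1), pos 1: o→r (+3), pos 2: r→c (+11), pos 3: r→s (+1), pos 4: u→x (+3), pos 5: p→a (+11) — repeating every 3. It's a Vigenère-style cipher with numeric key [1,3,11]: position i shifts by key[i mod 3].
Undoing it on qdejhyu: q−1=p, d−3=a, e−11=t, j−1=i, h−3=e, y−11=n, u−1=t.

patient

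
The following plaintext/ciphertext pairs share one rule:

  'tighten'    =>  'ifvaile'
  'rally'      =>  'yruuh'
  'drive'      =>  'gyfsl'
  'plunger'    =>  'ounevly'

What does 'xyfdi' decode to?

wrist

t(19)→i(8) and i(8)→f(5) fit y≡5x+17 (mod 26); the inverse of 5 mod 26 is 21. Treating letters as 0–25, the rule is x ↦ 5x + 17 (mod 26).
Decoding xyfdi: x(23)→21·(23−17)≡22=w; y(24)→21·(24−17)≡17=r; f(5)→21·(5−17)≡8=i; d(3)→21·(3−17)≡18=s; i(8)→21·(8−17)≡19=t (all mod 26).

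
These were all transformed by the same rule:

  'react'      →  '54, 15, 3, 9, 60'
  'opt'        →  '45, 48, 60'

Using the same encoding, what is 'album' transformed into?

3, 36, 6, 63, 39

r(#18)→54 and e(#5)→15: differences scale by 3, so n = 3·pos + 0. The formula is n = 3×(alphabet index, a=1).
For album: a=1→3, l=12→36, b=2→6, u=21→63, m=13→39.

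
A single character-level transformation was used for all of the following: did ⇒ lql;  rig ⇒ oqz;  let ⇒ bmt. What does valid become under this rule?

lqtid

The output letters match the input read backwards, each shifted +8: did reversed is did. The word is reversed, then every letter is shifted forward by 8.
On valid: reverse → dilav; then shift: d+8=l, i+8=q, l+8=t, a+8=i, v+8=d.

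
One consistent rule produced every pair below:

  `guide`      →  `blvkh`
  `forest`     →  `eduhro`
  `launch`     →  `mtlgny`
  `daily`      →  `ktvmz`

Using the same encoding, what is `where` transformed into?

This is an affine cipher: with a=0,…,z=25, each position x becomes (23x+19) mod 26.
For where: w(22)→23·22+19≡5=f; h(7)→23·7+19≡24=y; e(4)→23·4+19≡7=h; r(17)→23·17+19≡20=u; e(4)→23·4+19≡7=h (all mod 26).

fyhuh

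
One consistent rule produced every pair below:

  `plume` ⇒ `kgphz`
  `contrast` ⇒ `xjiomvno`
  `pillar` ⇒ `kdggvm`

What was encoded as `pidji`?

union

Every letter moves 21 places later in the alphabet, wrapping around z→a.
Reversing it on pidji: p−21=u, i−21=n, d−21=i, j−21=o, i−21=n.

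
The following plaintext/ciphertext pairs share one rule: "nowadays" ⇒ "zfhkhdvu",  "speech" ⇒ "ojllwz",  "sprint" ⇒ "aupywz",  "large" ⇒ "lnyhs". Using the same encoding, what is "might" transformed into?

The output letters match the input read backwards, each shifted +7: nowadays reversed is syadawon. The word is reversed, then every letter is shifted forward by 7.
For might: reverse → thgim; then shift: t+7=a, h+7=o, g+7=n, i+7=p, m+7=t.

aonpt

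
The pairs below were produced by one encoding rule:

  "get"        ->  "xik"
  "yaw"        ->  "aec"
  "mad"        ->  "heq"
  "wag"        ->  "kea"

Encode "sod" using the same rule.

The word is reversed, then every letter is shifted forward by 4.
Applying it to sod: reverse → dos; then shift: d+4=h, o+4=s, s+4=w.

hsw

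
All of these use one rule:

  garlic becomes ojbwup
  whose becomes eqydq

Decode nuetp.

fluid

In garlic: g→o is +8, a→j is +9, r→b is +10, l→w is +11 — the shift increases by 1 each position. The shift increases by 1 at each position, starting from +8: 8, 9, 10, ….
Undoing it on nuetp: n−8=f, u−9=l, e−10=u, t−11=i, p−12=d.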